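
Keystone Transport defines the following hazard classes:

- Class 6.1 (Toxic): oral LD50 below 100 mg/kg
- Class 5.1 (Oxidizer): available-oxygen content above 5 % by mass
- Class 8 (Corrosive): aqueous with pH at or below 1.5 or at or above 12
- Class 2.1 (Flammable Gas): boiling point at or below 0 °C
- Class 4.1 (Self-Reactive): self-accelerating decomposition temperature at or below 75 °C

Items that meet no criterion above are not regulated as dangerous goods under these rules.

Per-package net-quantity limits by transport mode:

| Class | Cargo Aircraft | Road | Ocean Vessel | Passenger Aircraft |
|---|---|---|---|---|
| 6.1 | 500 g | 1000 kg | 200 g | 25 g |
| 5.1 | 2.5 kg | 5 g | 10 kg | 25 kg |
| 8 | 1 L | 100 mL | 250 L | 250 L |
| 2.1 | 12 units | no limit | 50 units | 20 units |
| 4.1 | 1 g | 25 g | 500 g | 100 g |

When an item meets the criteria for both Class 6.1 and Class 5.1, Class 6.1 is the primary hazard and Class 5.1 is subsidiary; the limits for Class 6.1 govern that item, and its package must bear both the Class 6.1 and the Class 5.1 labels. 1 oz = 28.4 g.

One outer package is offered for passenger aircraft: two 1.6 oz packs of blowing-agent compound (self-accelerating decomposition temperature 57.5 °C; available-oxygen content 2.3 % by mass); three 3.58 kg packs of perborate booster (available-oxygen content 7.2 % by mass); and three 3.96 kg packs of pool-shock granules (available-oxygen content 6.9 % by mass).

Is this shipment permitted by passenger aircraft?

Self-accelerating decomposition temperature 57.5 °C meets the Class 4.1 criterion (Self-Reactive), so the blowing-agent compound is Class 4.1.
The perborate booster has available-oxygen content 7.2 % by mass, which is > 5 % by mass, so it is Class 5.1 (Oxidizer).
Pool-shock granules: available-oxygen content 6.9 % by mass > 5 % by mass → Class 5.1 (Oxidizer).
Class 5.1 net quantity: (three 3.58 kg packs = 10.74 kg) + (three 3.96 kg packs = 11.88 kg) = 22.62 kg.
22.62 kg is within the passenger aircraft limit of 25 kg for Class 5.1.
Class 4.1 quantity: two 1.6 oz packs = 90.88 g.
That is within the Class 4.1 passenger aircraft limit of 100 g.
Every hazard class is within its passenger aircraft limit and no segregation rule is violated.

Yes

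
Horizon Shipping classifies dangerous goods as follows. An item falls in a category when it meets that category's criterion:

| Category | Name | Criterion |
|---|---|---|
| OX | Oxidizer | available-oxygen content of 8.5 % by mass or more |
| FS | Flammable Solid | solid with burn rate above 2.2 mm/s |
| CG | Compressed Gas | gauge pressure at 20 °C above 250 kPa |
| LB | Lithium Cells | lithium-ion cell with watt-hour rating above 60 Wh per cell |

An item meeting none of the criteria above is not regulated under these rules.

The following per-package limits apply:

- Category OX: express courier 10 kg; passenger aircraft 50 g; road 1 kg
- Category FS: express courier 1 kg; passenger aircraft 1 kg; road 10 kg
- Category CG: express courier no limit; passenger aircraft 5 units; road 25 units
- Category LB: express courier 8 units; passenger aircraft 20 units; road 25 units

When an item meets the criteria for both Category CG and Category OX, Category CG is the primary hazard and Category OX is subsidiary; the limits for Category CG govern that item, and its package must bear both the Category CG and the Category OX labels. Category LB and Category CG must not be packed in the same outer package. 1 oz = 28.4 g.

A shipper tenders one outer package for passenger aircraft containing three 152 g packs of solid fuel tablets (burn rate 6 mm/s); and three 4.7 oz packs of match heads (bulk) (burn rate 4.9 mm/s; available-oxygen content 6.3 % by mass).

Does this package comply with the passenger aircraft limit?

Yes

Solid fuel tablets: burn rate 6 mm/s > 2.2 mm/s → Category FS (Flammable Solid).
With burn rate 4.9 mm/s (> 2.2 mm/s), the match heads (bulk) fall in Category FS.
Total Category FS: (three 152 g packs = 456 g) + (three 4.7 oz packs = 400.44 g) = 856.44 g.
That is within the Category FS passenger aircraft limit of 1 kg.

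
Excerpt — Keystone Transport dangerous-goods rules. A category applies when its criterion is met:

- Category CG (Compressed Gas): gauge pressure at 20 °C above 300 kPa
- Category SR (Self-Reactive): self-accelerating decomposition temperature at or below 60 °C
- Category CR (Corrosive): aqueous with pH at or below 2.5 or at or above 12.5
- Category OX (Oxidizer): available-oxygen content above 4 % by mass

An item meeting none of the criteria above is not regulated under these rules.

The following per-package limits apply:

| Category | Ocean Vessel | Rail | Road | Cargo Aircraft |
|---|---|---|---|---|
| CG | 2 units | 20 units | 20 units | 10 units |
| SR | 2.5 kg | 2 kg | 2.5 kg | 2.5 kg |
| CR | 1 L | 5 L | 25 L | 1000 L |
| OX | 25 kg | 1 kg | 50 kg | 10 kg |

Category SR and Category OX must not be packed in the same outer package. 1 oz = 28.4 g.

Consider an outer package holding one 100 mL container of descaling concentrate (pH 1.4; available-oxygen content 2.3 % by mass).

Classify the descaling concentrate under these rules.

Category CR

Descaling concentrate: pH 1.4 ≤ 2.5 → Category CR (Corrosive).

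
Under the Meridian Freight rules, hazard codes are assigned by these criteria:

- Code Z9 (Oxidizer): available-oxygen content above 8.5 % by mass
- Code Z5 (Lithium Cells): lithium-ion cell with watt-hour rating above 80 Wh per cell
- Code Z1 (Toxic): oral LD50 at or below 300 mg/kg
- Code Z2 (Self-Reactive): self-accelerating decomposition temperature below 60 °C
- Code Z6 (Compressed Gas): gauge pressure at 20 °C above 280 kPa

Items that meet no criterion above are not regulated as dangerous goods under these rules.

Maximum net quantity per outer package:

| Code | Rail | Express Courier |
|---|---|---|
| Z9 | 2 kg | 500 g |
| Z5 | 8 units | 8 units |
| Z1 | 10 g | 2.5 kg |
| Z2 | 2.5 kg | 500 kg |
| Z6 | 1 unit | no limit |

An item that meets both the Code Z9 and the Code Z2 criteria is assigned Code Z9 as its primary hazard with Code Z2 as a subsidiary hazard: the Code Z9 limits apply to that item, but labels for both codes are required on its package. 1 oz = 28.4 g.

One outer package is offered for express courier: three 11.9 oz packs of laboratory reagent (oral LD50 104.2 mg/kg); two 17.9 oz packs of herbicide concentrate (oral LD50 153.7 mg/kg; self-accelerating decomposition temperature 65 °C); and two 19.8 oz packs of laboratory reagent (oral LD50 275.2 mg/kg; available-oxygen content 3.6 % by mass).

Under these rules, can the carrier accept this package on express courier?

The laboratory reagent has oral LD50 104.2 mg/kg, which is ≤ 300 mg/kg, so it is Code Z1 (Toxic).
Oral LD50 153.7 mg/kg meets the Code Z1 criterion (Toxic), so the herbicide concentrate is Code Z1.
The laboratory reagent has oral LD50 275.2 mg/kg, which is ≤ 300 mg/kg, so it is Code Z1 (Toxic).
Total Code Z1: (three 11.9 oz packs = 1013.88 g) + (two 17.9 oz packs = 1016.72 g) + (two 19.8 oz packs = 1124.64 g) = 3155.24 g.
That exceeds the Code Z1 express courier limit of 2.5 kg.

No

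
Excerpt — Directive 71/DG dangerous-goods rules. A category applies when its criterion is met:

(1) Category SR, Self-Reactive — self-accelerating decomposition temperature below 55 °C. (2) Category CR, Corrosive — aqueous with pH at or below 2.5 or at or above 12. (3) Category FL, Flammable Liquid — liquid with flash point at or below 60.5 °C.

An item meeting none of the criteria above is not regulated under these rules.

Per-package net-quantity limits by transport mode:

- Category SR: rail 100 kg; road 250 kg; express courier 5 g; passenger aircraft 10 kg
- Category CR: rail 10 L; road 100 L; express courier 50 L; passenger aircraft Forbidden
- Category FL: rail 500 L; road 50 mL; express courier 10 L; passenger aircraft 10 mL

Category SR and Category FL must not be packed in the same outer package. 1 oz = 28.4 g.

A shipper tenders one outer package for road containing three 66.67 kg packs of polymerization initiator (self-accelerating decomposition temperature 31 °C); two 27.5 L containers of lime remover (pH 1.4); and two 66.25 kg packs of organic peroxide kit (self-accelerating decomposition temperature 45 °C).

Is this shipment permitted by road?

No

Self-accelerating decomposition temperature 31 °C meets the Category SR criterion (Self-Reactive), so the polymerization initiator is Category SR.
pH 1.4 meets the Category CR criterion (Corrosive), so the lime remover is Category CR.
With self-accelerating decomposition temperature 45 °C (< 55 °C), the organic peroxide kit falls in Category SR.
Total Category SR: (three 66.67 kg packs = 200.01 kg) + (two 66.25 kg packs = 132.5 kg) = 332.51 kg.
That exceeds the Category SR road limit of 250 kg.
Category CR quantity: two 27.5 L containers = 55 L.
That is within the Category CR road limit of 100 L.
The segregation rule (Category SR with Category FL) does not apply to Category SR with Category CR.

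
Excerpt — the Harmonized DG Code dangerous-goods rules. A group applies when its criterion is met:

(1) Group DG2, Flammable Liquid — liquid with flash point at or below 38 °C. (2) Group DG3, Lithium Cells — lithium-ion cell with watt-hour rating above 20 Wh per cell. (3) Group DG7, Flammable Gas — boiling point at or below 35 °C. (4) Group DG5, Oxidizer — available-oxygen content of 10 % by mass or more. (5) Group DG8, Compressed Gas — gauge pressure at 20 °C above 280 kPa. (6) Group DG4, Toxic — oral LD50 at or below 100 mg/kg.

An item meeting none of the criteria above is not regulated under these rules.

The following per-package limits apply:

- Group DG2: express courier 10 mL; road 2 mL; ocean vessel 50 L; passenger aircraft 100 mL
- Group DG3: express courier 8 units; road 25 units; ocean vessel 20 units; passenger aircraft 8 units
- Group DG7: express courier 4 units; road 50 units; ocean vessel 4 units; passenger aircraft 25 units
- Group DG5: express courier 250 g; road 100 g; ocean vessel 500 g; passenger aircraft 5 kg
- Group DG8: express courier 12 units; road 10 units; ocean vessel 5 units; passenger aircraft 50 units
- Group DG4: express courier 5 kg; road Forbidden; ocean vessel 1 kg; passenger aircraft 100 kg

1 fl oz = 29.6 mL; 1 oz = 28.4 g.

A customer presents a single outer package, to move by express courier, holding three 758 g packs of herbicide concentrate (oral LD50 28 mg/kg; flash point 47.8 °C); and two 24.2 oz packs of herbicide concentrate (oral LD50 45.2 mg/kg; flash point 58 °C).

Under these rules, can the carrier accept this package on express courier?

With oral LD50 28 mg/kg (≤ 100 mg/kg), the herbicide concentrate falls in Group DG4.
Herbicide concentrate: oral LD50 45.2 mg/kg ≤ 100 mg/kg → Group DG4 (Toxic).
Total Group DG4: (three 758 g packs = 2.274 kg) + (two 24.2 oz packs = 1374.56 g) = 3648.56 g.
3648.56 g ≤ 5 kg (express courier limit, Group DG4) — within limit.

Yes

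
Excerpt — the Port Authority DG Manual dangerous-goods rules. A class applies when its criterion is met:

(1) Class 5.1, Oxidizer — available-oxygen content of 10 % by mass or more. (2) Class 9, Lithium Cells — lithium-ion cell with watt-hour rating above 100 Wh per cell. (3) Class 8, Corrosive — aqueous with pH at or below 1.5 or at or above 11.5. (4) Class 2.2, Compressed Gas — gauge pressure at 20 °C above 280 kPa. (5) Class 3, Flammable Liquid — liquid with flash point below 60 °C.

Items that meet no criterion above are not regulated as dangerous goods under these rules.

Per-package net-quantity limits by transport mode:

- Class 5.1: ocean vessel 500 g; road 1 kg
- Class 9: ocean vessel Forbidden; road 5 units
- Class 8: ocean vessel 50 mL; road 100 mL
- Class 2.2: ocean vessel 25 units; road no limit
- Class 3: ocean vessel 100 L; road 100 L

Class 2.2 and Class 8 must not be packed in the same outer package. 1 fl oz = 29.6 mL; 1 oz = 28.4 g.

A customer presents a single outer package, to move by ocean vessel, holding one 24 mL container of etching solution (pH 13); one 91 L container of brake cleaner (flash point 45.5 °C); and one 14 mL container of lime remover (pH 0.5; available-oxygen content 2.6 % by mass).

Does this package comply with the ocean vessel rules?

The etching solution has pH 13, which is ≥ 11.5, so it is Class 8 (Corrosive).
The brake cleaner has flash point 45.5 °C, which is < 60 °C, so it is Class 3 (Flammable Liquid).
The lime remover has pH 0.5, which is ≤ 1.5, so it is Class 8 (Corrosive).
Class 8 net quantity: 24 mL + 14 mL = 38 mL.
38 mL ≤ 50 mL (ocean vessel limit, Class 8) — within limit.
Class 3 quantity: 91 L.
91 L ≤ 100 L (ocean vessel limit, Class 3) — within limit.
The segregation rule (Class 2.2 with Class 8) does not apply to Class 8 with Class 3.
Every hazard class is within its ocean vessel limit and no segregation rule is violated.

Yes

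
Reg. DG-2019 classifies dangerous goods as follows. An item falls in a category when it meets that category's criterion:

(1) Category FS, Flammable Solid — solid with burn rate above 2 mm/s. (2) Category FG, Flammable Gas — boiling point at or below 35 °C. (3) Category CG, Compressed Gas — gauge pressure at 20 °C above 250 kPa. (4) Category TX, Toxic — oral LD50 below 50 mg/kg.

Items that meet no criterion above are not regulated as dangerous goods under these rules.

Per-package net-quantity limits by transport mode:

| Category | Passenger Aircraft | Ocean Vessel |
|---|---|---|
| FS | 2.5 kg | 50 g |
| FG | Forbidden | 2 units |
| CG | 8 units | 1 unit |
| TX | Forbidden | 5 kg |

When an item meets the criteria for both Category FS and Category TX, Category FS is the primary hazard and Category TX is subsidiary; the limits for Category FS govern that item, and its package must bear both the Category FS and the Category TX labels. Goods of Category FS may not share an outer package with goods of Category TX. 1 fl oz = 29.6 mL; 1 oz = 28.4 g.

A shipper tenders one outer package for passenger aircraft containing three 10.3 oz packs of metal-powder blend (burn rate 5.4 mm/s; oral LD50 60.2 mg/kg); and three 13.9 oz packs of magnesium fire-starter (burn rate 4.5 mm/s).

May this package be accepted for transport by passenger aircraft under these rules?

Yes

Burn rate 5.4 mm/s meets the Category FS criterion (Flammable Solid), so the metal-powder blend is Category FS.
The magnesium fire-starter has burn rate 4.5 mm/s, which is > 2 mm/s, so it is Category FS (Flammable Solid).
Category FS net quantity: (three 10.3 oz packs = 877.56 g) + (three 13.9 oz packs = 1184.28 g) = 2061.84 g.
2061.84 g ≤ 2.5 kg (passenger aircraft limit, Category FS) — within limit.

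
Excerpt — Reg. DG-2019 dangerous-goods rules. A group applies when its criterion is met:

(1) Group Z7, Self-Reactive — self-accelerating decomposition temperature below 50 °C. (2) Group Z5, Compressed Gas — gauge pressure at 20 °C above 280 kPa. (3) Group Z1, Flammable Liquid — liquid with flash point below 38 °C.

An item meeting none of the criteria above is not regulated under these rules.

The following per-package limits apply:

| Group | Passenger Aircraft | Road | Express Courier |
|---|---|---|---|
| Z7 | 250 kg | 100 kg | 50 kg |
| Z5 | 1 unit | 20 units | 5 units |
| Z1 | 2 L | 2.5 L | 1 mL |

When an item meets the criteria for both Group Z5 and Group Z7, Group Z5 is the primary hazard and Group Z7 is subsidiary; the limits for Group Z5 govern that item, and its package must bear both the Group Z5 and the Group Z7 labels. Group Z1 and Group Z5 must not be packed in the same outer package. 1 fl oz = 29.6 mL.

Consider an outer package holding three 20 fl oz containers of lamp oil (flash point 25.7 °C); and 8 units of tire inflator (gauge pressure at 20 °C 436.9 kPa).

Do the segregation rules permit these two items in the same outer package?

No

Flash point 25.7 °C meets the Group Z1 criterion (Flammable Liquid), so the lamp oil is Group Z1.
The tire inflator has gauge pressure at 20 °C 436.9 kPa, which is > 280 kPa, so it is Group Z5 (Compressed Gas).
Group Z1 and Group Z5 may not share an outer package.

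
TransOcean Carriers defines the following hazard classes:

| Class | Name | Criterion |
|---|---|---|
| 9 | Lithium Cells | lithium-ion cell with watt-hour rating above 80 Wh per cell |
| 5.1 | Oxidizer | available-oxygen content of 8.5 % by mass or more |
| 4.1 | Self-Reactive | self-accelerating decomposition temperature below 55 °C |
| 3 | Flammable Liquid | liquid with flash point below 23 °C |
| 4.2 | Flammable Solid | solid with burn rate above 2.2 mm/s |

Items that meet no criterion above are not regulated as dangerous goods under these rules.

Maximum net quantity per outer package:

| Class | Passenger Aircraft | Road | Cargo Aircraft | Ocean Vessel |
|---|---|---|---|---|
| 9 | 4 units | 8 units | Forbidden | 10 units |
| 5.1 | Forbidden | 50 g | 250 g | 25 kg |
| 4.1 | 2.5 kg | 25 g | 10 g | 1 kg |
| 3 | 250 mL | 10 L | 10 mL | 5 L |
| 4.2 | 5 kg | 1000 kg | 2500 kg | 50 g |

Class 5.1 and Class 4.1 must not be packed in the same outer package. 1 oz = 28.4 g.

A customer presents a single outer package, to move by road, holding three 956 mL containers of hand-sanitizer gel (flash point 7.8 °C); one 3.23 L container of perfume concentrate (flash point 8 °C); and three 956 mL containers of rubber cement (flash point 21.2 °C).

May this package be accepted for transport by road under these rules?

Flash point 7.8 °C meets the Class 3 criterion (Flammable Liquid), so the hand-sanitizer gel is Class 3.
Perfume concentrate: flash point 8 °C < 23 °C → Class 3 (Flammable Liquid).
Flash point 21.2 °C meets the Class 3 criterion (Flammable Liquid), so the rubber cement is Class 3.
Class 3 net quantity: (three 956 mL containers = 2.868 L) + 3.23 L + (three 956 mL containers = 2.868 L) = 8.966 L.
8.966 L ≤ 10 L (road limit, Class 3) — within limit.

Yes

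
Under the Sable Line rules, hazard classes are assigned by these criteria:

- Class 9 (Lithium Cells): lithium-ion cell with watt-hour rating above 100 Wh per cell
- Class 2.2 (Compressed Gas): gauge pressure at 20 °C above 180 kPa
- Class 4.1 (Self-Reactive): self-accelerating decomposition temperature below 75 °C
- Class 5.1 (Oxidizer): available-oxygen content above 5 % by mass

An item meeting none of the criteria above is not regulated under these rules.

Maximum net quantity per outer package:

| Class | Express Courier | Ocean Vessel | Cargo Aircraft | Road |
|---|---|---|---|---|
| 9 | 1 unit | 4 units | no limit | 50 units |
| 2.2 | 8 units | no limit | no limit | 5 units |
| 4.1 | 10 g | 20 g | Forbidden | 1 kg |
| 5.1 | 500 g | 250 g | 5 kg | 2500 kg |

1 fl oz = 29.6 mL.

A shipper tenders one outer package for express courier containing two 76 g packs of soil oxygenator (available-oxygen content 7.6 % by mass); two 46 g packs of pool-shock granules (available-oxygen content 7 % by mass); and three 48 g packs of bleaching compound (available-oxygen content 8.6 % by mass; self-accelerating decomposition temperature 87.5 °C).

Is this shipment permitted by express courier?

Yes

The soil oxygenator has available-oxygen content 7.6 % by mass, which is > 5 % by mass, so it is Class 5.1 (Oxidizer).
The pool-shock granules have available-oxygen content 7 % by mass, which is > 5 % by mass, so they are Class 5.1 (Oxidizer).
The bleaching compound has available-oxygen content 8.6 % by mass, which is > 5 % by mass, so it is Class 5.1 (Oxidizer).
Total Class 5.1: (two 76 g packs = 152 g) + (two 46 g packs = 92 g) + (three 48 g packs = 144 g) = 388 g.
That is within the Class 5.1 express courier limit of 500 g.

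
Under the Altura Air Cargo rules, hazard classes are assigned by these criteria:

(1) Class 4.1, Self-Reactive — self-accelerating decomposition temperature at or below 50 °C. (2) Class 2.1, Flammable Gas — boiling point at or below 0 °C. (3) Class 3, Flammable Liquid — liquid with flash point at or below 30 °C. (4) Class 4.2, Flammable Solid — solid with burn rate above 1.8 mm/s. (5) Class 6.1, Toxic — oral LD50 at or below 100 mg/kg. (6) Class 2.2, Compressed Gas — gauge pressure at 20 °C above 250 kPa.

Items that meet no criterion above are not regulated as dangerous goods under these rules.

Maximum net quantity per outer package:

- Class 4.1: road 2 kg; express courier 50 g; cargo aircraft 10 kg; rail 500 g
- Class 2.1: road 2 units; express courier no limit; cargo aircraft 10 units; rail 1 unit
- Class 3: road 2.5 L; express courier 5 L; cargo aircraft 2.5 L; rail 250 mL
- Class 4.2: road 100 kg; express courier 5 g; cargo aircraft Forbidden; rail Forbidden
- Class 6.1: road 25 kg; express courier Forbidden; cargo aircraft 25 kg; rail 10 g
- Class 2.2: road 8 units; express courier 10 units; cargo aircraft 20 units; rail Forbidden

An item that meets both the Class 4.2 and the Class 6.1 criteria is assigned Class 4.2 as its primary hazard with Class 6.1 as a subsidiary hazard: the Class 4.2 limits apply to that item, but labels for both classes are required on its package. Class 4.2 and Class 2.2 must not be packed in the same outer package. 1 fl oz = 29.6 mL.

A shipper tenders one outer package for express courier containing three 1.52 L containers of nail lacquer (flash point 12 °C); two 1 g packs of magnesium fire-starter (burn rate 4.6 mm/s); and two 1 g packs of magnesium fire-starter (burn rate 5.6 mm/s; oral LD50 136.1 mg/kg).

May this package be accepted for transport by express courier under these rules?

Yes

Flash point 12 °C meets the Class 3 criterion (Flammable Liquid), so the nail lacquer is Class 3.
Burn rate 4.6 mm/s meets the Class 4.2 criterion (Flammable Solid), so the magnesium fire-starter is Class 4.2.
Burn rate 5.6 mm/s meets the Class 4.2 criterion (Flammable Solid), so the magnesium fire-starter is Class 4.2.
Class 4.2 net quantity: (two 1 g packs = 2 g) + (two 1 g packs = 2 g) = 4 g.
That is within the Class 4.2 express courier limit of 5 g.
Class 3 quantity: three 1.52 L containers = 4.56 L.
That is within the Class 3 express courier limit of 5 L.
The segregation rule (Class 4.2 with Class 2.2) does not apply to Class 4.2 with Class 3.
Every hazard class is within its express courier limit and no segregation rule is violated.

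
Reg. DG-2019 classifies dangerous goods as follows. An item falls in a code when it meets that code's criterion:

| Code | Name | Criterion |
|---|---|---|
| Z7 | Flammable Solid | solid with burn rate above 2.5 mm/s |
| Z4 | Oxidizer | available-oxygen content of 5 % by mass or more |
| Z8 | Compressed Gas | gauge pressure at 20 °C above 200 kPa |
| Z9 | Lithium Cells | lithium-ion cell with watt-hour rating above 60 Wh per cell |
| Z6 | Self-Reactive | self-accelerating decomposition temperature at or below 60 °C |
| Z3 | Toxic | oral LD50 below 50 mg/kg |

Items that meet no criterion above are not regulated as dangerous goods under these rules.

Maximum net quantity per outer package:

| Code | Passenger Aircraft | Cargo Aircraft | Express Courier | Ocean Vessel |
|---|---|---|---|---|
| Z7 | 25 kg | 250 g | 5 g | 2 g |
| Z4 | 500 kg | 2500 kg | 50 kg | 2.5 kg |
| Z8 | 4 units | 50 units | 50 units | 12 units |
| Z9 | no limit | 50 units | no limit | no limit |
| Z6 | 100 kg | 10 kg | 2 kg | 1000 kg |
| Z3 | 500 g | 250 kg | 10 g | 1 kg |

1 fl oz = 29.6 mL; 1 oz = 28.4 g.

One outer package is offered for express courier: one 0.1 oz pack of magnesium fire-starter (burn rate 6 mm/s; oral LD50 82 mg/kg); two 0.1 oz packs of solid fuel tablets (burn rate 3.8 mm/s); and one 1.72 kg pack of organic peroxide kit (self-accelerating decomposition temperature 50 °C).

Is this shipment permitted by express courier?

No

Burn rate 6 mm/s meets the Code Z7 criterion (Flammable Solid), so the magnesium fire-starter is Code Z7.
Burn rate 3.8 mm/s meets the Code Z7 criterion (Flammable Solid), so the solid fuel tablets are Code Z7.
Organic peroxide kit: self-accelerating decomposition temperature 50 °C ≤ 60 °C → Code Z6 (Self-Reactive).
Code Z7 net quantity: (one 0.1 oz pack = 2.84 g) + (two 0.1 oz packs = 5.68 g) = 8.52 g.
8.52 g > 5 g (express courier limit, Code Z7) — over the limit.
Code Z6 quantity: 1.72 kg.
That is within the Code Z6 express courier limit of 2 kg.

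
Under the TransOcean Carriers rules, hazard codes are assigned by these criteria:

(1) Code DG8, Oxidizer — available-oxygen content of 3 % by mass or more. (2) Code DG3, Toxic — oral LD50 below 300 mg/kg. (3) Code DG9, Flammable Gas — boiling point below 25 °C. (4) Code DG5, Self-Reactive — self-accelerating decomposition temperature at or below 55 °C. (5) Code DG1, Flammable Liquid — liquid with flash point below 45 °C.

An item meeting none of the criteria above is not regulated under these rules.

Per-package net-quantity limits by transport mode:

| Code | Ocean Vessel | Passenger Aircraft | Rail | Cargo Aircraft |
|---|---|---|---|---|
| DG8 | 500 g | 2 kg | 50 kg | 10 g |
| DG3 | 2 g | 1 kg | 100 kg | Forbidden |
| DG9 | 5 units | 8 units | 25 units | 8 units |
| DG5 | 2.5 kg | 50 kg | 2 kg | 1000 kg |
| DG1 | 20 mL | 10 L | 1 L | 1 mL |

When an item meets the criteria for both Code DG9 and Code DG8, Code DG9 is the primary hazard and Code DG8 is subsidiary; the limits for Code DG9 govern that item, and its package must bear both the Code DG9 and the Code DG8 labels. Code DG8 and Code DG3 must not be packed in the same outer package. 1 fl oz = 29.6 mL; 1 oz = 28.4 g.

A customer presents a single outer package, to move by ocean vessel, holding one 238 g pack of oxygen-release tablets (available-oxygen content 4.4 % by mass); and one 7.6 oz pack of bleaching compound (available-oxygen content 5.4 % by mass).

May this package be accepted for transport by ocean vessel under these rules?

Yes

The oxygen-release tablets have available-oxygen content 4.4 % by mass, which is ≥ 3 % by mass, so they are Code DG8 (Oxidizer).
Available-oxygen content 5.4 % by mass meets the Code DG8 criterion (Oxidizer), so the bleaching compound is Code DG8.
Total Code DG8: 238 g + (one 7.6 oz pack = 215.84 g) = 453.84 g.
453.84 g is within the ocean vessel limit of 500 g for Code DG8.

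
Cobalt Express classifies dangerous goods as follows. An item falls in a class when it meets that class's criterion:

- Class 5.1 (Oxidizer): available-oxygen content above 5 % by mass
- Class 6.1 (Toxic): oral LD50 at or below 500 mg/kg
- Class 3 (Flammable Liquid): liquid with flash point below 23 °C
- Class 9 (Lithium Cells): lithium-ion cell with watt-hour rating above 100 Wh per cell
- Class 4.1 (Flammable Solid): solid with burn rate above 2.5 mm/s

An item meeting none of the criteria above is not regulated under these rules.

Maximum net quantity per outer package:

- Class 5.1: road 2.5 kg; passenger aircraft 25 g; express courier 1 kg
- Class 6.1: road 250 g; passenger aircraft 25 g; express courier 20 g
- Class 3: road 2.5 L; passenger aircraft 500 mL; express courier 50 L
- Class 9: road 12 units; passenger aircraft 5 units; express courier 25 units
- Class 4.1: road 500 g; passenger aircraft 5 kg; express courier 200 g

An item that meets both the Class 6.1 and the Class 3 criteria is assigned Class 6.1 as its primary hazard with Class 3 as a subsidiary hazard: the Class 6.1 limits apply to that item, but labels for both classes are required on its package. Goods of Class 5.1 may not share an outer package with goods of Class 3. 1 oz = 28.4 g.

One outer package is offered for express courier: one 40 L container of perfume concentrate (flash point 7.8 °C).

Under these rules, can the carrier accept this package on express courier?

Yes

Flash point 7.8 °C meets the Class 3 criterion (Flammable Liquid), so the perfume concentrate is Class 3.
Class 3 quantity: 40 L.
40 L ≤ 50 L (express courier limit, Class 3) — within limit.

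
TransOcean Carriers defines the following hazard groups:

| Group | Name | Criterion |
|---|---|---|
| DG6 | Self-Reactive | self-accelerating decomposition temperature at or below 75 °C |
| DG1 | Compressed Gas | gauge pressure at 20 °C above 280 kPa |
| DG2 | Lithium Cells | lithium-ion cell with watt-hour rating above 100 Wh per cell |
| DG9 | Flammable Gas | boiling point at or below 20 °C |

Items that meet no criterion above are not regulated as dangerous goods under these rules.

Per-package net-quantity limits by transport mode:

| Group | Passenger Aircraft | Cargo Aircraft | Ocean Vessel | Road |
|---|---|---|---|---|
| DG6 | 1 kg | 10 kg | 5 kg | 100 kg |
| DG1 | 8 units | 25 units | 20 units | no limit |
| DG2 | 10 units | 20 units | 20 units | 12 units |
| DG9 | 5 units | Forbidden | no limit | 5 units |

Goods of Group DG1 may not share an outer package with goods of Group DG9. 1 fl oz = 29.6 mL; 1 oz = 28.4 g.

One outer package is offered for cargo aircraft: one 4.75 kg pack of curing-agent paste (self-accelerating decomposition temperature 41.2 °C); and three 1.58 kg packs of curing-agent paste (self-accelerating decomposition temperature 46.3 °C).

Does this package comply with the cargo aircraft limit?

Yes

With self-accelerating decomposition temperature 41.2 °C (≤ 75 °C), the curing-agent paste falls in Group DG6.
Self-accelerating decomposition temperature 46.3 °C meets the Group DG6 criterion (Self-Reactive), so the curing-agent paste is Group DG6.
Total Group DG6: 4.75 kg + (three 1.58 kg packs = 4.74 kg) = 9.49 kg.
9.49 kg ≤ 10 kg (cargo aircraft limit, Group DG6) — within limit.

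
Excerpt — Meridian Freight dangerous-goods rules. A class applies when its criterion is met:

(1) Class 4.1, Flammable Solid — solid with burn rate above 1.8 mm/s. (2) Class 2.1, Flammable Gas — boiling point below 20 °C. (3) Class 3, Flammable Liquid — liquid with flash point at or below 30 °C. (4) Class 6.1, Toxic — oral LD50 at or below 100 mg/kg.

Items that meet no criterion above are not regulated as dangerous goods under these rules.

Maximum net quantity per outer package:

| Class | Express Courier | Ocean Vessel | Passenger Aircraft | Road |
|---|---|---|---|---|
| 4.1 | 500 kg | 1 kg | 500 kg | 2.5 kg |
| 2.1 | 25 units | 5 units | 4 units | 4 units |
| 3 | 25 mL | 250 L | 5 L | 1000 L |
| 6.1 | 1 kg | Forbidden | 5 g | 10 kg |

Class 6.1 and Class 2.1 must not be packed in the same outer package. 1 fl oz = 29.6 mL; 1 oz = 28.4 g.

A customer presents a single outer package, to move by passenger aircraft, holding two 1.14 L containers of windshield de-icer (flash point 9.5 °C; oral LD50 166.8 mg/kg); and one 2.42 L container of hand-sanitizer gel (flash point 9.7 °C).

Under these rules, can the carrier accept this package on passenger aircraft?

The windshield de-icer has flash point 9.5 °C, which is ≤ 30 °C, so it is Class 3 (Flammable Liquid).
The hand-sanitizer gel has flash point 9.7 °C, which is ≤ 30 °C, so it is Class 3 (Flammable Liquid).
Class 3 net quantity: (two 1.14 L containers = 2.28 L) + 2.42 L = 4.7 L.
4.7 L is within the passenger aircraft limit of 5 L for Class 3.

Yes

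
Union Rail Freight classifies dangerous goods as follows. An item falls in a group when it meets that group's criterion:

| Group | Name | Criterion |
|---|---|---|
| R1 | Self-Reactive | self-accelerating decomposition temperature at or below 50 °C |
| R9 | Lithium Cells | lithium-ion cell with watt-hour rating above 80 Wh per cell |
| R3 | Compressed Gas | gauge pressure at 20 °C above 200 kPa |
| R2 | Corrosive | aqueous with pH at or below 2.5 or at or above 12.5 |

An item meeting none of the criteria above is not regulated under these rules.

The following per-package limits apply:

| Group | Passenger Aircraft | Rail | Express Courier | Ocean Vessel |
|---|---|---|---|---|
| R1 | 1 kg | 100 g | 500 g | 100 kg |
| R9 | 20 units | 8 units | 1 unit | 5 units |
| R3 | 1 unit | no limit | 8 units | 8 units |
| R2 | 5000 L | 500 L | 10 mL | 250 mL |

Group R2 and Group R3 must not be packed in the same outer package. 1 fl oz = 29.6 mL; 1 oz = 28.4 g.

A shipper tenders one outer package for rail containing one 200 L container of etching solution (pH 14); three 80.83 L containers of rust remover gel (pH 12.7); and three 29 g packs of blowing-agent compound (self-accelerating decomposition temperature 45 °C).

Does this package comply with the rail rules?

The etching solution has pH 14, which is ≥ 12.5, so it is Group R2 (Corrosive).
pH 12.7 meets the Group R2 criterion (Corrosive), so the rust remover gel is Group R2.
The blowing-agent compound has self-accelerating decomposition temperature 45 °C, which is ≤ 50 °C, so it is Group R1 (Self-Reactive).
Total Group R2: 200 L + (three 80.83 L containers = 242.49 L) = 442.49 L.
That is within the Group R2 rail limit of 500 L.
Group R1 quantity: three 29 g packs = 87 g.
That is within the Group R1 rail limit of 100 g.
The segregation rule (Group R2 with Group R3) does not apply to Group R2 with Group R1.
Every hazard group is within its rail limit and no segregation rule is violated.

Yes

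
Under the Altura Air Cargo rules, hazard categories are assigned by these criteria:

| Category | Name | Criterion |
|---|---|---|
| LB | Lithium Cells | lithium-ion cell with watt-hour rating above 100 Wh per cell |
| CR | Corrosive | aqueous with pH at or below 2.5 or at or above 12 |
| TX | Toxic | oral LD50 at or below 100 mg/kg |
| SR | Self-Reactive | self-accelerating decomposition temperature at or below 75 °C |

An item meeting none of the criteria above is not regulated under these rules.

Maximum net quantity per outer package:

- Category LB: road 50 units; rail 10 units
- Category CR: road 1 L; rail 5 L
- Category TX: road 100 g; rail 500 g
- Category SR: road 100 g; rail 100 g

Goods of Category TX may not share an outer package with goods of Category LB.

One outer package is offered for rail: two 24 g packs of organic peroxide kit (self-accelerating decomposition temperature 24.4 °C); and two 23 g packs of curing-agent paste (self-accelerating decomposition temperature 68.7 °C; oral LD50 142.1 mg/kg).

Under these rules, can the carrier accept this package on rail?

Yes

Organic peroxide kit: self-accelerating decomposition temperature 24.4 °C ≤ 75 °C → Category SR (Self-Reactive).
The curing-agent paste has self-accelerating decomposition temperature 68.7 °C, which is ≤ 75 °C, so it is Category SR (Self-Reactive).
Category SR net quantity: (two 24 g packs = 48 g) + (two 23 g packs = 46 g) = 94 g.
94 g ≤ 100 g (rail limit, Category SR) — within limit.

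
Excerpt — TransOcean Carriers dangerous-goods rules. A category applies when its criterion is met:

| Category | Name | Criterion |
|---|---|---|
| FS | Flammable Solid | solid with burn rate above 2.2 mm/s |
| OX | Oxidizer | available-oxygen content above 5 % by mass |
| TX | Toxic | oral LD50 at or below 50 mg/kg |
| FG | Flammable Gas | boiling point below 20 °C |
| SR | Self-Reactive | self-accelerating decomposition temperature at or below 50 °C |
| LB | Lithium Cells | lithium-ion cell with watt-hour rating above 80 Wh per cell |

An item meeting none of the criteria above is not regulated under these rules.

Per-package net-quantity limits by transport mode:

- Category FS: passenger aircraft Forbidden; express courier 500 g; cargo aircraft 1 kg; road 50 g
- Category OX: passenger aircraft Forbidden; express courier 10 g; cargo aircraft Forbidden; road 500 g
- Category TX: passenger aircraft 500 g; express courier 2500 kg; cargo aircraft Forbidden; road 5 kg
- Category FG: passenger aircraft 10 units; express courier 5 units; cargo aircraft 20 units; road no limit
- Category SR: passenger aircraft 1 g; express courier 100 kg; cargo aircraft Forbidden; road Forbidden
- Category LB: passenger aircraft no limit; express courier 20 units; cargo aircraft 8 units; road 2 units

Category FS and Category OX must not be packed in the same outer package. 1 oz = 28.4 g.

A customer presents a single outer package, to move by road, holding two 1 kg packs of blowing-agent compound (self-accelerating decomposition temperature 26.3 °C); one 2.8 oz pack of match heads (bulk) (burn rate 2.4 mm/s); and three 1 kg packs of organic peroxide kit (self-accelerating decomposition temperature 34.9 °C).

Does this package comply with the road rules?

With self-accelerating decomposition temperature 26.3 °C (≤ 50 °C), the blowing-agent compound falls in Category SR.
With burn rate 2.4 mm/s (> 2.2 mm/s), the match heads (bulk) fall in Category FS.
With self-accelerating decomposition temperature 34.9 °C (≤ 50 °C), the organic peroxide kit falls in Category SR.
Category SR net quantity: (two 1 kg packs = 2 kg) + (three 1 kg packs = 3 kg) = 5 kg.
Category SR is Forbidden by road.
Category FS quantity: one 2.8 oz pack = 79.52 g.
79.52 g > 50 g (road limit, Category FS) — over the limit.
The segregation rule (Category FS with Category OX) does not apply to Category SR with Category FS.

No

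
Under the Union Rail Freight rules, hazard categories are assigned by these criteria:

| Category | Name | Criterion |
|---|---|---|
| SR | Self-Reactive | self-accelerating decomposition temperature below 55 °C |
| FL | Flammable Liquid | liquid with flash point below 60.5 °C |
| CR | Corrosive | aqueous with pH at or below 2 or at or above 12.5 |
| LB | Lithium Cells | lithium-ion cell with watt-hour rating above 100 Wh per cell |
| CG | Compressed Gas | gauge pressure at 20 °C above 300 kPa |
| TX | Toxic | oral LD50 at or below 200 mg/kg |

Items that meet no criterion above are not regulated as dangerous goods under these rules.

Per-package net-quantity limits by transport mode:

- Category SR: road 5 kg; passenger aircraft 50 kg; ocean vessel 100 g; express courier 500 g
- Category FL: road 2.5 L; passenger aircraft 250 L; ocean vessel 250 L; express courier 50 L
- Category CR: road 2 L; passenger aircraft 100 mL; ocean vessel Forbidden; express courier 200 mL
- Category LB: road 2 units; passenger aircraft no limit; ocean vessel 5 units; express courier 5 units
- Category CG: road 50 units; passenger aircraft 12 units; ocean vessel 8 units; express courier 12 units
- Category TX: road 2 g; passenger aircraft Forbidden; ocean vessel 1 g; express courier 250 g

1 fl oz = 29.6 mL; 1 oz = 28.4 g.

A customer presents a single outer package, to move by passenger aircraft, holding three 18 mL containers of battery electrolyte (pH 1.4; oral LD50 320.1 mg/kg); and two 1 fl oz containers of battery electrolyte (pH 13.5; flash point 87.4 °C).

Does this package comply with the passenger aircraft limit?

No

With pH 1.4 (≤ 2), the battery electrolyte falls in Category CR.
With pH 13.5 (≥ 12.5), the battery electrolyte falls in Category CR.
Category CR net quantity: (three 18 mL containers = 54 mL) + (two 1 fl oz containers = 59.2 mL) = 113.2 mL.
113.2 mL > 100 mL (passenger aircraft limit, Category CR) — over the limit.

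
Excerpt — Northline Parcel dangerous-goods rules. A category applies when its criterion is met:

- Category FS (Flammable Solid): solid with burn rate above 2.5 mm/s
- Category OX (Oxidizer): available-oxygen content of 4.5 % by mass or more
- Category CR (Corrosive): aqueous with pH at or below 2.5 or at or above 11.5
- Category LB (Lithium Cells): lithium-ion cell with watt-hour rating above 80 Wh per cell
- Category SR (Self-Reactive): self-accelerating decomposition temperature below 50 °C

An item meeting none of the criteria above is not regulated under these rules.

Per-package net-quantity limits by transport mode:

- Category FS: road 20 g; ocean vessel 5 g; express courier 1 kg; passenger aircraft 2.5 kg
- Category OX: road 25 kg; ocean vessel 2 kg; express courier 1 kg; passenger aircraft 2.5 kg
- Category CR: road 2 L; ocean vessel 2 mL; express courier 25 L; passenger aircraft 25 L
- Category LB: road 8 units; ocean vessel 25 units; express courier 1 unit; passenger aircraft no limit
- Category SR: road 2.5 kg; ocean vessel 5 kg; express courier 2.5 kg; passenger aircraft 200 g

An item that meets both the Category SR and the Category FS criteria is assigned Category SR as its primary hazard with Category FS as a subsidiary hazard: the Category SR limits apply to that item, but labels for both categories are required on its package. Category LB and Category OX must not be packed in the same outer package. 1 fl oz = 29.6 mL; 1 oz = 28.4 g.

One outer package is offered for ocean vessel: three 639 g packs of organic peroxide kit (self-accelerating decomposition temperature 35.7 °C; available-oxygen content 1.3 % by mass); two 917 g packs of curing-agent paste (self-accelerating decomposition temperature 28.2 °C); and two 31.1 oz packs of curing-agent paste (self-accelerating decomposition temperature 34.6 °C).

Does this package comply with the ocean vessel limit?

The organic peroxide kit has self-accelerating decomposition temperature 35.7 °C, which is < 50 °C, so it is Category SR (Self-Reactive).
With self-accelerating decomposition temperature 28.2 °C (< 50 °C), the curing-agent paste falls in Category SR.
With self-accelerating decomposition temperature 34.6 °C (< 50 °C), the curing-agent paste falls in Category SR.
Total Category SR: (three 639 g packs = 1.917 kg) + (two 917 g packs = 1.834 kg) + (two 31.1 oz packs = 1766.48 g) = 5517.48 g.
5517.48 g exceeds the ocean vessel limit of 5 kg for Category SR.

No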